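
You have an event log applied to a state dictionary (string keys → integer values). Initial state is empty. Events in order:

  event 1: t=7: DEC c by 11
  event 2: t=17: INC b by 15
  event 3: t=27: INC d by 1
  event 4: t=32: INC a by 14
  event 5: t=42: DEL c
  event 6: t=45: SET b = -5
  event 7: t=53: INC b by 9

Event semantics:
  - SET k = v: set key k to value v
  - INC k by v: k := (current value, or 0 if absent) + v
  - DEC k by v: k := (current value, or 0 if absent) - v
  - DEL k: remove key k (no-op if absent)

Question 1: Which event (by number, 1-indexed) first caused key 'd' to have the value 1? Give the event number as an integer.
Answer: 3

Derivation:
Looking for first event where d becomes 1:
  event 3: d (absent) -> 1  <-- first match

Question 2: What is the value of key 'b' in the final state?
Track key 'b' through all 7 events:
  event 1 (t=7: DEC c by 11): b unchanged
  event 2 (t=17: INC b by 15): b (absent) -> 15
  event 3 (t=27: INC d by 1): b unchanged
  event 4 (t=32: INC a by 14): b unchanged
  event 5 (t=42: DEL c): b unchanged
  event 6 (t=45: SET b = -5): b 15 -> -5
  event 7 (t=53: INC b by 9): b -5 -> 4
Final: b = 4

Answer: 4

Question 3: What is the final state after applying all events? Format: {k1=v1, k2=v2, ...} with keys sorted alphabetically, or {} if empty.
Answer: {a=14, b=4, d=1}

Derivation:
  after event 1 (t=7: DEC c by 11): {c=-11}
  after event 2 (t=17: INC b by 15): {b=15, c=-11}
  after event 3 (t=27: INC d by 1): {b=15, c=-11, d=1}
  after event 4 (t=32: INC a by 14): {a=14, b=15, c=-11, d=1}
  after event 5 (t=42: DEL c): {a=14, b=15, d=1}
  after event 6 (t=45: SET b = -5): {a=14, b=-5, d=1}
  after event 7 (t=53: INC b by 9): {a=14, b=4, d=1}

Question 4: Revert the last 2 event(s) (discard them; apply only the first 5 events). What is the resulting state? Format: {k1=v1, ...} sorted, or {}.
Answer: {a=14, b=15, d=1}

Derivation:
Keep first 5 events (discard last 2):
  after event 1 (t=7: DEC c by 11): {c=-11}
  after event 2 (t=17: INC b by 15): {b=15, c=-11}
  after event 3 (t=27: INC d by 1): {b=15, c=-11, d=1}
  after event 4 (t=32: INC a by 14): {a=14, b=15, c=-11, d=1}
  after event 5 (t=42: DEL c): {a=14, b=15, d=1}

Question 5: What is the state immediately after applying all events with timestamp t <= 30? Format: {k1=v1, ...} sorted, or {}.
Answer: {b=15, c=-11, d=1}

Derivation:
Apply events with t <= 30 (3 events):
  after event 1 (t=7: DEC c by 11): {c=-11}
  after event 2 (t=17: INC b by 15): {b=15, c=-11}
  after event 3 (t=27: INC d by 1): {b=15, c=-11, d=1}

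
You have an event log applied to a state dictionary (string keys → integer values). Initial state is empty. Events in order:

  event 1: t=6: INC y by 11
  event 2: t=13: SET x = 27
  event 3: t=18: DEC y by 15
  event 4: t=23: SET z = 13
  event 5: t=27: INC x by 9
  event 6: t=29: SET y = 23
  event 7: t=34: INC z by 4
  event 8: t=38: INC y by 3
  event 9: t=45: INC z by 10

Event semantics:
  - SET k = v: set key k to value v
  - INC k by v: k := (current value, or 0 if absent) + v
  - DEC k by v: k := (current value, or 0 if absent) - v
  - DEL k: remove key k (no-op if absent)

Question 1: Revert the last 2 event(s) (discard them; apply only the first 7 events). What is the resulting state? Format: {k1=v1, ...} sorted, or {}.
Answer: {x=36, y=23, z=17}

Derivation:
Keep first 7 events (discard last 2):
  after event 1 (t=6: INC y by 11): {y=11}
  after event 2 (t=13: SET x = 27): {x=27, y=11}
  after event 3 (t=18: DEC y by 15): {x=27, y=-4}
  after event 4 (t=23: SET z = 13): {x=27, y=-4, z=13}
  after event 5 (t=27: INC x by 9): {x=36, y=-4, z=13}
  after event 6 (t=29: SET y = 23): {x=36, y=23, z=13}
  after event 7 (t=34: INC z by 4): {x=36, y=23, z=17}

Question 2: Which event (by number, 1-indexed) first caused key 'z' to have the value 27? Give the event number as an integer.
Looking for first event where z becomes 27:
  event 4: z = 13
  event 5: z = 13
  event 6: z = 13
  event 7: z = 17
  event 8: z = 17
  event 9: z 17 -> 27  <-- first match

Answer: 9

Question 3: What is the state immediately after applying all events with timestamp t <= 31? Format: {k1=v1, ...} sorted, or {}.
Answer: {x=36, y=23, z=13}

Derivation:
Apply events with t <= 31 (6 events):
  after event 1 (t=6: INC y by 11): {y=11}
  after event 2 (t=13: SET x = 27): {x=27, y=11}
  after event 3 (t=18: DEC y by 15): {x=27, y=-4}
  after event 4 (t=23: SET z = 13): {x=27, y=-4, z=13}
  after event 5 (t=27: INC x by 9): {x=36, y=-4, z=13}
  after event 6 (t=29: SET y = 23): {x=36, y=23, z=13}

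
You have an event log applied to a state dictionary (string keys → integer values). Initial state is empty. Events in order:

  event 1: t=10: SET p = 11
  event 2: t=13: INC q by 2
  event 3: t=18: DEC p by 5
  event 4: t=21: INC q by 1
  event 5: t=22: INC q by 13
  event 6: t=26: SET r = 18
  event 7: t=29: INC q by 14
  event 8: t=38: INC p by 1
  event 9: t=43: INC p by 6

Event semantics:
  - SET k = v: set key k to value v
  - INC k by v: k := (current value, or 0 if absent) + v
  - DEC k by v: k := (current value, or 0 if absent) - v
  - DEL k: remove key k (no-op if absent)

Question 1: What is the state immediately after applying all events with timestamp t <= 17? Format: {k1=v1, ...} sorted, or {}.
Answer: {p=11, q=2}

Derivation:
Apply events with t <= 17 (2 events):
  after event 1 (t=10: SET p = 11): {p=11}
  after event 2 (t=13: INC q by 2): {p=11, q=2}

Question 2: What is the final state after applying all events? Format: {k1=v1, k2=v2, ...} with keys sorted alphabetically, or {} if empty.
Answer: {p=13, q=30, r=18}

Derivation:
  after event 1 (t=10: SET p = 11): {p=11}
  after event 2 (t=13: INC q by 2): {p=11, q=2}
  after event 3 (t=18: DEC p by 5): {p=6, q=2}
  after event 4 (t=21: INC q by 1): {p=6, q=3}
  after event 5 (t=22: INC q by 13): {p=6, q=16}
  after event 6 (t=26: SET r = 18): {p=6, q=16, r=18}
  after event 7 (t=29: INC q by 14): {p=6, q=30, r=18}
  after event 8 (t=38: INC p by 1): {p=7, q=30, r=18}
  after event 9 (t=43: INC p by 6): {p=13, q=30, r=18}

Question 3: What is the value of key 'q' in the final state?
Answer: 30

Derivation:
Track key 'q' through all 9 events:
  event 1 (t=10: SET p = 11): q unchanged
  event 2 (t=13: INC q by 2): q (absent) -> 2
  event 3 (t=18: DEC p by 5): q unchanged
  event 4 (t=21: INC q by 1): q 2 -> 3
  event 5 (t=22: INC q by 13): q 3 -> 16
  event 6 (t=26: SET r = 18): q unchanged
  event 7 (t=29: INC q by 14): q 16 -> 30
  event 8 (t=38: INC p by 1): q unchanged
  event 9 (t=43: INC p by 6): q unchanged
Final: q = 30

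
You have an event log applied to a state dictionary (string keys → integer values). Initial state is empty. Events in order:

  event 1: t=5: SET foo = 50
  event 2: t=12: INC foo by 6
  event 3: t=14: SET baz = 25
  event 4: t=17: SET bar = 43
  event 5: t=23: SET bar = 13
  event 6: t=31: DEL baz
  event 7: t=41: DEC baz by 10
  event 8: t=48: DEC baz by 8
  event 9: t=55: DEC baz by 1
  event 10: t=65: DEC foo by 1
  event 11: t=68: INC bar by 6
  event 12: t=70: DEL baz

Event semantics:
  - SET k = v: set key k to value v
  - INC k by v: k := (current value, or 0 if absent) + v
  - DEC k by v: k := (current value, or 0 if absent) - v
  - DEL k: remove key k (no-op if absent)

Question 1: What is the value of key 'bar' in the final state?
Track key 'bar' through all 12 events:
  event 1 (t=5: SET foo = 50): bar unchanged
  event 2 (t=12: INC foo by 6): bar unchanged
  event 3 (t=14: SET baz = 25): bar unchanged
  event 4 (t=17: SET bar = 43): bar (absent) -> 43
  event 5 (t=23: SET bar = 13): bar 43 -> 13
  event 6 (t=31: DEL baz): bar unchanged
  event 7 (t=41: DEC baz by 10): bar unchanged
  event 8 (t=48: DEC baz by 8): bar unchanged
  event 9 (t=55: DEC baz by 1): bar unchanged
  event 10 (t=65: DEC foo by 1): bar unchanged
  event 11 (t=68: INC bar by 6): bar 13 -> 19
  event 12 (t=70: DEL baz): bar unchanged
Final: bar = 19

Answer: 19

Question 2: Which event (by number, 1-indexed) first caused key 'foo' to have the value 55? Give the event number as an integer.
Answer: 10

Derivation:
Looking for first event where foo becomes 55:
  event 1: foo = 50
  event 2: foo = 56
  event 3: foo = 56
  event 4: foo = 56
  event 5: foo = 56
  event 6: foo = 56
  event 7: foo = 56
  event 8: foo = 56
  event 9: foo = 56
  event 10: foo 56 -> 55  <-- first match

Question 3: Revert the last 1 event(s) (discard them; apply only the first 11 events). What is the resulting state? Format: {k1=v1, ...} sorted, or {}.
Answer: {bar=19, baz=-19, foo=55}

Derivation:
Keep first 11 events (discard last 1):
  after event 1 (t=5: SET foo = 50): {foo=50}
  after event 2 (t=12: INC foo by 6): {foo=56}
  after event 3 (t=14: SET baz = 25): {baz=25, foo=56}
  after event 4 (t=17: SET bar = 43): {bar=43, baz=25, foo=56}
  after event 5 (t=23: SET bar = 13): {bar=13, baz=25, foo=56}
  after event 6 (t=31: DEL baz): {bar=13, foo=56}
  after event 7 (t=41: DEC baz by 10): {bar=13, baz=-10, foo=56}
  after event 8 (t=48: DEC baz by 8): {bar=13, baz=-18, foo=56}
  after event 9 (t=55: DEC baz by 1): {bar=13, baz=-19, foo=56}
  after event 10 (t=65: DEC foo by 1): {bar=13, baz=-19, foo=55}
  after event 11 (t=68: INC bar by 6): {bar=19, baz=-19, foo=55}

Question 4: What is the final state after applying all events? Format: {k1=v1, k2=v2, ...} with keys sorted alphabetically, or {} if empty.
Answer: {bar=19, foo=55}

Derivation:
  after event 1 (t=5: SET foo = 50): {foo=50}
  after event 2 (t=12: INC foo by 6): {foo=56}
  after event 3 (t=14: SET baz = 25): {baz=25, foo=56}
  after event 4 (t=17: SET bar = 43): {bar=43, baz=25, foo=56}
  after event 5 (t=23: SET bar = 13): {bar=13, baz=25, foo=56}
  after event 6 (t=31: DEL baz): {bar=13, foo=56}
  after event 7 (t=41: DEC baz by 10): {bar=13, baz=-10, foo=56}
  after event 8 (t=48: DEC baz by 8): {bar=13, baz=-18, foo=56}
  after event 9 (t=55: DEC baz by 1): {bar=13, baz=-19, foo=56}
  after event 10 (t=65: DEC foo by 1): {bar=13, baz=-19, foo=55}
  after event 11 (t=68: INC bar by 6): {bar=19, baz=-19, foo=55}
  after event 12 (t=70: DEL baz): {bar=19, foo=55}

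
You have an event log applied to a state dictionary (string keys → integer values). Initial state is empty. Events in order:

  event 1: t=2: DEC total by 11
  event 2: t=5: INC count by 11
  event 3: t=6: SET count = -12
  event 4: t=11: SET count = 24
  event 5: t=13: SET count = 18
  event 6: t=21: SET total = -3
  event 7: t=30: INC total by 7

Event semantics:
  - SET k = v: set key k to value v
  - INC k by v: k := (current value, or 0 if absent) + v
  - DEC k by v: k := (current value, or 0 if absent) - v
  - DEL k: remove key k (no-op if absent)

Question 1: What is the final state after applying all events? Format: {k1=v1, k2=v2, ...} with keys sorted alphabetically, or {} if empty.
  after event 1 (t=2: DEC total by 11): {total=-11}
  after event 2 (t=5: INC count by 11): {count=11, total=-11}
  after event 3 (t=6: SET count = -12): {count=-12, total=-11}
  after event 4 (t=11: SET count = 24): {count=24, total=-11}
  after event 5 (t=13: SET count = 18): {count=18, total=-11}
  after event 6 (t=21: SET total = -3): {count=18, total=-3}
  after event 7 (t=30: INC total by 7): {count=18, total=4}

Answer: {count=18, total=4}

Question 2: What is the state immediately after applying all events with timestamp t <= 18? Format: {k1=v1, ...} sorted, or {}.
Apply events with t <= 18 (5 events):
  after event 1 (t=2: DEC total by 11): {total=-11}
  after event 2 (t=5: INC count by 11): {count=11, total=-11}
  after event 3 (t=6: SET count = -12): {count=-12, total=-11}
  after event 4 (t=11: SET count = 24): {count=24, total=-11}
  after event 5 (t=13: SET count = 18): {count=18, total=-11}

Answer: {count=18, total=-11}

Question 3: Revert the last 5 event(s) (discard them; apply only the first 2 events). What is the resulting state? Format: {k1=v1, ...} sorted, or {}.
Answer: {count=11, total=-11}

Derivation:
Keep first 2 events (discard last 5):
  after event 1 (t=2: DEC total by 11): {total=-11}
  after event 2 (t=5: INC count by 11): {count=11, total=-11}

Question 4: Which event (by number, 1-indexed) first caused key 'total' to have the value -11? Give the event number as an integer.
Looking for first event where total becomes -11:
  event 1: total (absent) -> -11  <-- first match

Answer: 1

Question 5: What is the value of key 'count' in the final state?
Track key 'count' through all 7 events:
  event 1 (t=2: DEC total by 11): count unchanged
  event 2 (t=5: INC count by 11): count (absent) -> 11
  event 3 (t=6: SET count = -12): count 11 -> -12
  event 4 (t=11: SET count = 24): count -12 -> 24
  event 5 (t=13: SET count = 18): count 24 -> 18
  event 6 (t=21: SET total = -3): count unchanged
  event 7 (t=30: INC total by 7): count unchanged
Final: count = 18

Answer: 18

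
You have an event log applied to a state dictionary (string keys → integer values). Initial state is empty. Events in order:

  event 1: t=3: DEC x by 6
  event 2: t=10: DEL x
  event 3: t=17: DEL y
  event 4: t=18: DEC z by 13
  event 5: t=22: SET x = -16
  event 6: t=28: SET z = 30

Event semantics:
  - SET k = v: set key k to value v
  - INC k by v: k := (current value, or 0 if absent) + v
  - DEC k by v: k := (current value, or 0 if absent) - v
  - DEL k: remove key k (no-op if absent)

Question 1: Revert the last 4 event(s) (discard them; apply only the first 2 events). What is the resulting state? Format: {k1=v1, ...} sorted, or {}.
Keep first 2 events (discard last 4):
  after event 1 (t=3: DEC x by 6): {x=-6}
  after event 2 (t=10: DEL x): {}

Answer: {}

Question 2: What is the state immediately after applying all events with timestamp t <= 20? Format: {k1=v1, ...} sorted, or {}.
Apply events with t <= 20 (4 events):
  after event 1 (t=3: DEC x by 6): {x=-6}
  after event 2 (t=10: DEL x): {}
  after event 3 (t=17: DEL y): {}
  after event 4 (t=18: DEC z by 13): {z=-13}

Answer: {z=-13}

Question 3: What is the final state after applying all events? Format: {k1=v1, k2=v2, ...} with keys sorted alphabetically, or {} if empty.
Answer: {x=-16, z=30}

Derivation:
  after event 1 (t=3: DEC x by 6): {x=-6}
  after event 2 (t=10: DEL x): {}
  after event 3 (t=17: DEL y): {}
  after event 4 (t=18: DEC z by 13): {z=-13}
  after event 5 (t=22: SET x = -16): {x=-16, z=-13}
  after event 6 (t=28: SET z = 30): {x=-16, z=30}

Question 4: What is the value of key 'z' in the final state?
Track key 'z' through all 6 events:
  event 1 (t=3: DEC x by 6): z unchanged
  event 2 (t=10: DEL x): z unchanged
  event 3 (t=17: DEL y): z unchanged
  event 4 (t=18: DEC z by 13): z (absent) -> -13
  event 5 (t=22: SET x = -16): z unchanged
  event 6 (t=28: SET z = 30): z -13 -> 30
Final: z = 30

Answer: 30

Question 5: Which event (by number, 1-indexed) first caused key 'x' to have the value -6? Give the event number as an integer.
Looking for first event where x becomes -6:
  event 1: x (absent) -> -6  <-- first match

Answer: 1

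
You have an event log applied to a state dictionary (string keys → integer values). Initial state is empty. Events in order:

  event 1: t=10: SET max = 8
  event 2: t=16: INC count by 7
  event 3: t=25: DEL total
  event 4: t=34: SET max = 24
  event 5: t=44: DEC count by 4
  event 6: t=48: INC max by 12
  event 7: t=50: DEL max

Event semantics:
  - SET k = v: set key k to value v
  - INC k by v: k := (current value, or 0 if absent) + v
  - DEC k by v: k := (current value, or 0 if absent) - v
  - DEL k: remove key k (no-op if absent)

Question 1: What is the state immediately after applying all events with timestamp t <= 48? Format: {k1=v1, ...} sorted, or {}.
Apply events with t <= 48 (6 events):
  after event 1 (t=10: SET max = 8): {max=8}
  after event 2 (t=16: INC count by 7): {count=7, max=8}
  after event 3 (t=25: DEL total): {count=7, max=8}
  after event 4 (t=34: SET max = 24): {count=7, max=24}
  after event 5 (t=44: DEC count by 4): {count=3, max=24}
  after event 6 (t=48: INC max by 12): {count=3, max=36}

Answer: {count=3, max=36}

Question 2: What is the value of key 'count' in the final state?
Answer: 3

Derivation:
Track key 'count' through all 7 events:
  event 1 (t=10: SET max = 8): count unchanged
  event 2 (t=16: INC count by 7): count (absent) -> 7
  event 3 (t=25: DEL total): count unchanged
  event 4 (t=34: SET max = 24): count unchanged
  event 5 (t=44: DEC count by 4): count 7 -> 3
  event 6 (t=48: INC max by 12): count unchanged
  event 7 (t=50: DEL max): count unchanged
Final: count = 3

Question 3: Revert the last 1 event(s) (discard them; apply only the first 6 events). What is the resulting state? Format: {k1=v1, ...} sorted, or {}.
Answer: {count=3, max=36}

Derivation:
Keep first 6 events (discard last 1):
  after event 1 (t=10: SET max = 8): {max=8}
  after event 2 (t=16: INC count by 7): {count=7, max=8}
  after event 3 (t=25: DEL total): {count=7, max=8}
  after event 4 (t=34: SET max = 24): {count=7, max=24}
  after event 5 (t=44: DEC count by 4): {count=3, max=24}
  after event 6 (t=48: INC max by 12): {count=3, max=36}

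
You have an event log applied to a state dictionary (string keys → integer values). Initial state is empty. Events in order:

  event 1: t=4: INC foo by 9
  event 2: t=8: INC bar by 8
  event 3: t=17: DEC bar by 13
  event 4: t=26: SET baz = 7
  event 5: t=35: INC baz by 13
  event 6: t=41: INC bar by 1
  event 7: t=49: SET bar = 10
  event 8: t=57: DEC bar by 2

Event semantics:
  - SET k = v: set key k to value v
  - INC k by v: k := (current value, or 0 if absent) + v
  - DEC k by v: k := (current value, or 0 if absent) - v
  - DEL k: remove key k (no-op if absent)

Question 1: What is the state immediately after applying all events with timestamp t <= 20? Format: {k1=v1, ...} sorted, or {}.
Answer: {bar=-5, foo=9}

Derivation:
Apply events with t <= 20 (3 events):
  after event 1 (t=4: INC foo by 9): {foo=9}
  after event 2 (t=8: INC bar by 8): {bar=8, foo=9}
  after event 3 (t=17: DEC bar by 13): {bar=-5, foo=9}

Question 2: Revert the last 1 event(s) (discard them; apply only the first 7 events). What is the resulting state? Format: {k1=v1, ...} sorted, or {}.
Answer: {bar=10, baz=20, foo=9}

Derivation:
Keep first 7 events (discard last 1):
  after event 1 (t=4: INC foo by 9): {foo=9}
  after event 2 (t=8: INC bar by 8): {bar=8, foo=9}
  after event 3 (t=17: DEC bar by 13): {bar=-5, foo=9}
  after event 4 (t=26: SET baz = 7): {bar=-5, baz=7, foo=9}
  after event 5 (t=35: INC baz by 13): {bar=-5, baz=20, foo=9}
  after event 6 (t=41: INC bar by 1): {bar=-4, baz=20, foo=9}
  after event 7 (t=49: SET bar = 10): {bar=10, baz=20, foo=9}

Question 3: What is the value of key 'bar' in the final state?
Track key 'bar' through all 8 events:
  event 1 (t=4: INC foo by 9): bar unchanged
  event 2 (t=8: INC bar by 8): bar (absent) -> 8
  event 3 (t=17: DEC bar by 13): bar 8 -> -5
  event 4 (t=26: SET baz = 7): bar unchanged
  event 5 (t=35: INC baz by 13): bar unchanged
  event 6 (t=41: INC bar by 1): bar -5 -> -4
  event 7 (t=49: SET bar = 10): bar -4 -> 10
  event 8 (t=57: DEC bar by 2): bar 10 -> 8
Final: bar = 8

Answer: 8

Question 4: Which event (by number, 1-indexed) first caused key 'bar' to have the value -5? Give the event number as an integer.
Looking for first event where bar becomes -5:
  event 2: bar = 8
  event 3: bar 8 -> -5  <-- first match

Answer: 3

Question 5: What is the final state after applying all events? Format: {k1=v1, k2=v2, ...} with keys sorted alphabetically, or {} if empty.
  after event 1 (t=4: INC foo by 9): {foo=9}
  after event 2 (t=8: INC bar by 8): {bar=8, foo=9}
  after event 3 (t=17: DEC bar by 13): {bar=-5, foo=9}
  after event 4 (t=26: SET baz = 7): {bar=-5, baz=7, foo=9}
  after event 5 (t=35: INC baz by 13): {bar=-5, baz=20, foo=9}
  after event 6 (t=41: INC bar by 1): {bar=-4, baz=20, foo=9}
  after event 7 (t=49: SET bar = 10): {bar=10, baz=20, foo=9}
  after event 8 (t=57: DEC bar by 2): {bar=8, baz=20, foo=9}

Answer: {bar=8, baz=20, foo=9}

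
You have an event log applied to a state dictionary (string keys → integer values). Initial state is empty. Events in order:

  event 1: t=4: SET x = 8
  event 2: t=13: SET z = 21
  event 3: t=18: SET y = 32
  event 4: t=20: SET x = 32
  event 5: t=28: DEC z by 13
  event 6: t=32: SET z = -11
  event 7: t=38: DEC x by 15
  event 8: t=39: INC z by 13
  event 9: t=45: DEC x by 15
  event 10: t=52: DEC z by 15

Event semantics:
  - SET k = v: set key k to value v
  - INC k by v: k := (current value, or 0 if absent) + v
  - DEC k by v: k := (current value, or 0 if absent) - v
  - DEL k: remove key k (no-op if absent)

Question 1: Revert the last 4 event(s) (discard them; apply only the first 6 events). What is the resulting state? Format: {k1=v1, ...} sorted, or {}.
Keep first 6 events (discard last 4):
  after event 1 (t=4: SET x = 8): {x=8}
  after event 2 (t=13: SET z = 21): {x=8, z=21}
  after event 3 (t=18: SET y = 32): {x=8, y=32, z=21}
  after event 4 (t=20: SET x = 32): {x=32, y=32, z=21}
  after event 5 (t=28: DEC z by 13): {x=32, y=32, z=8}
  after event 6 (t=32: SET z = -11): {x=32, y=32, z=-11}

Answer: {x=32, y=32, z=-11}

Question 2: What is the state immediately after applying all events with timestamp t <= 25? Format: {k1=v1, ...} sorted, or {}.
Apply events with t <= 25 (4 events):
  after event 1 (t=4: SET x = 8): {x=8}
  after event 2 (t=13: SET z = 21): {x=8, z=21}
  after event 3 (t=18: SET y = 32): {x=8, y=32, z=21}
  after event 4 (t=20: SET x = 32): {x=32, y=32, z=21}

Answer: {x=32, y=32, z=21}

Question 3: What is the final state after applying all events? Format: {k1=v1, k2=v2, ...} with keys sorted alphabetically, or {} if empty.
  after event 1 (t=4: SET x = 8): {x=8}
  after event 2 (t=13: SET z = 21): {x=8, z=21}
  after event 3 (t=18: SET y = 32): {x=8, y=32, z=21}
  after event 4 (t=20: SET x = 32): {x=32, y=32, z=21}
  after event 5 (t=28: DEC z by 13): {x=32, y=32, z=8}
  after event 6 (t=32: SET z = -11): {x=32, y=32, z=-11}
  after event 7 (t=38: DEC x by 15): {x=17, y=32, z=-11}
  after event 8 (t=39: INC z by 13): {x=17, y=32, z=2}
  after event 9 (t=45: DEC x by 15): {x=2, y=32, z=2}
  after event 10 (t=52: DEC z by 15): {x=2, y=32, z=-13}

Answer: {x=2, y=32, z=-13}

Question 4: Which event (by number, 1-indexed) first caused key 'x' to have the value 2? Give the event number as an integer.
Looking for first event where x becomes 2:
  event 1: x = 8
  event 2: x = 8
  event 3: x = 8
  event 4: x = 32
  event 5: x = 32
  event 6: x = 32
  event 7: x = 17
  event 8: x = 17
  event 9: x 17 -> 2  <-- first match

Answer: 9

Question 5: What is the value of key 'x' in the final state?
Track key 'x' through all 10 events:
  event 1 (t=4: SET x = 8): x (absent) -> 8
  event 2 (t=13: SET z = 21): x unchanged
  event 3 (t=18: SET y = 32): x unchanged
  event 4 (t=20: SET x = 32): x 8 -> 32
  event 5 (t=28: DEC z by 13): x unchanged
  event 6 (t=32: SET z = -11): x unchanged
  event 7 (t=38: DEC x by 15): x 32 -> 17
  event 8 (t=39: INC z by 13): x unchanged
  event 9 (t=45: DEC x by 15): x 17 -> 2
  event 10 (t=52: DEC z by 15): x unchanged
Final: x = 2

Answer: 2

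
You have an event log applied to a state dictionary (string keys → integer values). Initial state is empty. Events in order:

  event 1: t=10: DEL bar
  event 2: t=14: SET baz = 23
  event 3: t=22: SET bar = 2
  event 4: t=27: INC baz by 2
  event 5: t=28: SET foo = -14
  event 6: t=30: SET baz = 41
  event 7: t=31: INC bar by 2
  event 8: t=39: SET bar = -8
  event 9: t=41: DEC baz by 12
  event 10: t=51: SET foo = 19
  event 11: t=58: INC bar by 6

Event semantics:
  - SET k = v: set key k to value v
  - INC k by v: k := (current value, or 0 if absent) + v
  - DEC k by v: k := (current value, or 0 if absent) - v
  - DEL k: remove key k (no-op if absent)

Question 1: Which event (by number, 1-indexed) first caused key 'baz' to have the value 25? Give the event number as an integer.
Answer: 4

Derivation:
Looking for first event where baz becomes 25:
  event 2: baz = 23
  event 3: baz = 23
  event 4: baz 23 -> 25  <-- first match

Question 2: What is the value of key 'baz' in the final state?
Track key 'baz' through all 11 events:
  event 1 (t=10: DEL bar): baz unchanged
  event 2 (t=14: SET baz = 23): baz (absent) -> 23
  event 3 (t=22: SET bar = 2): baz unchanged
  event 4 (t=27: INC baz by 2): baz 23 -> 25
  event 5 (t=28: SET foo = -14): baz unchanged
  event 6 (t=30: SET baz = 41): baz 25 -> 41
  event 7 (t=31: INC bar by 2): baz unchanged
  event 8 (t=39: SET bar = -8): baz unchanged
  event 9 (t=41: DEC baz by 12): baz 41 -> 29
  event 10 (t=51: SET foo = 19): baz unchanged
  event 11 (t=58: INC bar by 6): baz unchanged
Final: baz = 29

Answer: 29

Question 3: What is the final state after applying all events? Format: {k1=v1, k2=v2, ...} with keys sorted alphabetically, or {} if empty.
Answer: {bar=-2, baz=29, foo=19}

Derivation:
  after event 1 (t=10: DEL bar): {}
  after event 2 (t=14: SET baz = 23): {baz=23}
  after event 3 (t=22: SET bar = 2): {bar=2, baz=23}
  after event 4 (t=27: INC baz by 2): {bar=2, baz=25}
  after event 5 (t=28: SET foo = -14): {bar=2, baz=25, foo=-14}
  after event 6 (t=30: SET baz = 41): {bar=2, baz=41, foo=-14}
  after event 7 (t=31: INC bar by 2): {bar=4, baz=41, foo=-14}
  after event 8 (t=39: SET bar = -8): {bar=-8, baz=41, foo=-14}
  after event 9 (t=41: DEC baz by 12): {bar=-8, baz=29, foo=-14}
  after event 10 (t=51: SET foo = 19): {bar=-8, baz=29, foo=19}
  after event 11 (t=58: INC bar by 6): {bar=-2, baz=29, foo=19}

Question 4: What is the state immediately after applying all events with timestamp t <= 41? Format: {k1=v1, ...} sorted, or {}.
Apply events with t <= 41 (9 events):
  after event 1 (t=10: DEL bar): {}
  after event 2 (t=14: SET baz = 23): {baz=23}
  after event 3 (t=22: SET bar = 2): {bar=2, baz=23}
  after event 4 (t=27: INC baz by 2): {bar=2, baz=25}
  after event 5 (t=28: SET foo = -14): {bar=2, baz=25, foo=-14}
  after event 6 (t=30: SET baz = 41): {bar=2, baz=41, foo=-14}
  after event 7 (t=31: INC bar by 2): {bar=4, baz=41, foo=-14}
  after event 8 (t=39: SET bar = -8): {bar=-8, baz=41, foo=-14}
  after event 9 (t=41: DEC baz by 12): {bar=-8, baz=29, foo=-14}

Answer: {bar=-8, baz=29, foo=-14}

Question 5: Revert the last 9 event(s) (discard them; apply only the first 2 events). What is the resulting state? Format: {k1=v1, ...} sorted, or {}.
Keep first 2 events (discard last 9):
  after event 1 (t=10: DEL bar): {}
  after event 2 (t=14: SET baz = 23): {baz=23}

Answer: {baz=23}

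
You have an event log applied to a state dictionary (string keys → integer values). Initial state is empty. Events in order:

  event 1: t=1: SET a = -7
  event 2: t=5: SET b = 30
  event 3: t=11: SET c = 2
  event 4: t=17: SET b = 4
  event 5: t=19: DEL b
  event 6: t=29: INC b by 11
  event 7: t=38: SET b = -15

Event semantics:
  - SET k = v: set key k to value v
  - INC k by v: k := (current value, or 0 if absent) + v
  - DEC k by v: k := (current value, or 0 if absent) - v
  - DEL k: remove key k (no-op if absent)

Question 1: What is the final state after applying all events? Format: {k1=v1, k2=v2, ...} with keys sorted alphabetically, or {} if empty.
  after event 1 (t=1: SET a = -7): {a=-7}
  after event 2 (t=5: SET b = 30): {a=-7, b=30}
  after event 3 (t=11: SET c = 2): {a=-7, b=30, c=2}
  after event 4 (t=17: SET b = 4): {a=-7, b=4, c=2}
  after event 5 (t=19: DEL b): {a=-7, c=2}
  after event 6 (t=29: INC b by 11): {a=-7, b=11, c=2}
  after event 7 (t=38: SET b = -15): {a=-7, b=-15, c=2}

Answer: {a=-7, b=-15, c=2}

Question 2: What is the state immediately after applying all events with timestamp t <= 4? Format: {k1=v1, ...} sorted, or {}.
Answer: {a=-7}

Derivation:
Apply events with t <= 4 (1 events):
  after event 1 (t=1: SET a = -7): {a=-7}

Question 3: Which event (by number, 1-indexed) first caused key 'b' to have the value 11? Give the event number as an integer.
Answer: 6

Derivation:
Looking for first event where b becomes 11:
  event 2: b = 30
  event 3: b = 30
  event 4: b = 4
  event 5: b = (absent)
  event 6: b (absent) -> 11  <-- first match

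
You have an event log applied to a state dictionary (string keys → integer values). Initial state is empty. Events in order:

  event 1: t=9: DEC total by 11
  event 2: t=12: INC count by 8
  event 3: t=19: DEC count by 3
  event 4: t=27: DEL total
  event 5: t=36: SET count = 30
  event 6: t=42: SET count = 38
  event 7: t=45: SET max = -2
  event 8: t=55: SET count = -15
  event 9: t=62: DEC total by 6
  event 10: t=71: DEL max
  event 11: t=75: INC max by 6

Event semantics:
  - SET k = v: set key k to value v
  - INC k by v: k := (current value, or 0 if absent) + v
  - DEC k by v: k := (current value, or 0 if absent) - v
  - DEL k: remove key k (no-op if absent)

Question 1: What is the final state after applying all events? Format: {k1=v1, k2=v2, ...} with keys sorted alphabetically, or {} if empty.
  after event 1 (t=9: DEC total by 11): {total=-11}
  after event 2 (t=12: INC count by 8): {count=8, total=-11}
  after event 3 (t=19: DEC count by 3): {count=5, total=-11}
  after event 4 (t=27: DEL total): {count=5}
  after event 5 (t=36: SET count = 30): {count=30}
  after event 6 (t=42: SET count = 38): {count=38}
  after event 7 (t=45: SET max = -2): {count=38, max=-2}
  after event 8 (t=55: SET count = -15): {count=-15, max=-2}
  after event 9 (t=62: DEC total by 6): {count=-15, max=-2, total=-6}
  after event 10 (t=71: DEL max): {count=-15, total=-6}
  after event 11 (t=75: INC max by 6): {count=-15, max=6, total=-6}

Answer: {count=-15, max=6, total=-6}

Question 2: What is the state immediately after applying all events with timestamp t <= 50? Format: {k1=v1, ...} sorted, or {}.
Answer: {count=38, max=-2}

Derivation:
Apply events with t <= 50 (7 events):
  after event 1 (t=9: DEC total by 11): {total=-11}
  after event 2 (t=12: INC count by 8): {count=8, total=-11}
  after event 3 (t=19: DEC count by 3): {count=5, total=-11}
  after event 4 (t=27: DEL total): {count=5}
  after event 5 (t=36: SET count = 30): {count=30}
  after event 6 (t=42: SET count = 38): {count=38}
  after event 7 (t=45: SET max = -2): {count=38, max=-2}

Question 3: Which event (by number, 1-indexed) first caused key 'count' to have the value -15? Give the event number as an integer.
Looking for first event where count becomes -15:
  event 2: count = 8
  event 3: count = 5
  event 4: count = 5
  event 5: count = 30
  event 6: count = 38
  event 7: count = 38
  event 8: count 38 -> -15  <-- first match

Answer: 8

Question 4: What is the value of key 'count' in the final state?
Answer: -15

Derivation:
Track key 'count' through all 11 events:
  event 1 (t=9: DEC total by 11): count unchanged
  event 2 (t=12: INC count by 8): count (absent) -> 8
  event 3 (t=19: DEC count by 3): count 8 -> 5
  event 4 (t=27: DEL total): count unchanged
  event 5 (t=36: SET count = 30): count 5 -> 30
  event 6 (t=42: SET count = 38): count 30 -> 38
  event 7 (t=45: SET max = -2): count unchanged
  event 8 (t=55: SET count = -15): count 38 -> -15
  event 9 (t=62: DEC total by 6): count unchanged
  event 10 (t=71: DEL max): count unchanged
  event 11 (t=75: INC max by 6): count unchanged
Final: count = -15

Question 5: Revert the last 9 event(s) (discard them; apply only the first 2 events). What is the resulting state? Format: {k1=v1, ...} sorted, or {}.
Answer: {count=8, total=-11}

Derivation:
Keep first 2 events (discard last 9):
  after event 1 (t=9: DEC total by 11): {total=-11}
  after event 2 (t=12: INC count by 8): {count=8, total=-11}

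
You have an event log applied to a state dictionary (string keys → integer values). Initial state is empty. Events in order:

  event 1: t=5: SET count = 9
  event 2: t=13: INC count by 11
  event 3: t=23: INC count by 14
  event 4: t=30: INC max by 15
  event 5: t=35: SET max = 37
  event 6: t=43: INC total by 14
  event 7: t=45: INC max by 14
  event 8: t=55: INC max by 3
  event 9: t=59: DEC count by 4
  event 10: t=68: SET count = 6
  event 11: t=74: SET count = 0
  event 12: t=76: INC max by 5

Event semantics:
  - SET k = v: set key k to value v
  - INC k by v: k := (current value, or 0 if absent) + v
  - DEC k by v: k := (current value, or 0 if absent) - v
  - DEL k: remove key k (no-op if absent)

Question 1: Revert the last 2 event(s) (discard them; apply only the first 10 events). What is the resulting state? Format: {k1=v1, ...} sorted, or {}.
Answer: {count=6, max=54, total=14}

Derivation:
Keep first 10 events (discard last 2):
  after event 1 (t=5: SET count = 9): {count=9}
  after event 2 (t=13: INC count by 11): {count=20}
  after event 3 (t=23: INC count by 14): {count=34}
  after event 4 (t=30: INC max by 15): {count=34, max=15}
  after event 5 (t=35: SET max = 37): {count=34, max=37}
  after event 6 (t=43: INC total by 14): {count=34, max=37, total=14}
  after event 7 (t=45: INC max by 14): {count=34, max=51, total=14}
  after event 8 (t=55: INC max by 3): {count=34, max=54, total=14}
  after event 9 (t=59: DEC count by 4): {count=30, max=54, total=14}
  after event 10 (t=68: SET count = 6): {count=6, max=54, total=14}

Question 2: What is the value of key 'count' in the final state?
Answer: 0

Derivation:
Track key 'count' through all 12 events:
  event 1 (t=5: SET count = 9): count (absent) -> 9
  event 2 (t=13: INC count by 11): count 9 -> 20
  event 3 (t=23: INC count by 14): count 20 -> 34
  event 4 (t=30: INC max by 15): count unchanged
  event 5 (t=35: SET max = 37): count unchanged
  event 6 (t=43: INC total by 14): count unchanged
  event 7 (t=45: INC max by 14): count unchanged
  event 8 (t=55: INC max by 3): count unchanged
  event 9 (t=59: DEC count by 4): count 34 -> 30
  event 10 (t=68: SET count = 6): count 30 -> 6
  event 11 (t=74: SET count = 0): count 6 -> 0
  event 12 (t=76: INC max by 5): count unchanged
Final: count = 0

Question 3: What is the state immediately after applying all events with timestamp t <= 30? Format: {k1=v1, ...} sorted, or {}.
Answer: {count=34, max=15}

Derivation:
Apply events with t <= 30 (4 events):
  after event 1 (t=5: SET count = 9): {count=9}
  after event 2 (t=13: INC count by 11): {count=20}
  after event 3 (t=23: INC count by 14): {count=34}
  after event 4 (t=30: INC max by 15): {count=34, max=15}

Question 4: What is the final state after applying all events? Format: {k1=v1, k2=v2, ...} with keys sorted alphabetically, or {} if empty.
Answer: {count=0, max=59, total=14}

Derivation:
  after event 1 (t=5: SET count = 9): {count=9}
  after event 2 (t=13: INC count by 11): {count=20}
  after event 3 (t=23: INC count by 14): {count=34}
  after event 4 (t=30: INC max by 15): {count=34, max=15}
  after event 5 (t=35: SET max = 37): {count=34, max=37}
  after event 6 (t=43: INC total by 14): {count=34, max=37, total=14}
  after event 7 (t=45: INC max by 14): {count=34, max=51, total=14}
  after event 8 (t=55: INC max by 3): {count=34, max=54, total=14}
  after event 9 (t=59: DEC count by 4): {count=30, max=54, total=14}
  after event 10 (t=68: SET count = 6): {count=6, max=54, total=14}
  after event 11 (t=74: SET count = 0): {count=0, max=54, total=14}
  after event 12 (t=76: INC max by 5): {count=0, max=59, total=14}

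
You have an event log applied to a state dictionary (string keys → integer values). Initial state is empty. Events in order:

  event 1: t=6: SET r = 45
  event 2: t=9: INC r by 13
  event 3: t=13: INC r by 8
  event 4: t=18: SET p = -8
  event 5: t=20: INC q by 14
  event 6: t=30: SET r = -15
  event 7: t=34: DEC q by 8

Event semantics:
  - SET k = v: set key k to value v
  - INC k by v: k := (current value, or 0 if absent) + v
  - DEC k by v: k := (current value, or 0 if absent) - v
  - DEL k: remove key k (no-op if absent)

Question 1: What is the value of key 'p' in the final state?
Answer: -8

Derivation:
Track key 'p' through all 7 events:
  event 1 (t=6: SET r = 45): p unchanged
  event 2 (t=9: INC r by 13): p unchanged
  event 3 (t=13: INC r by 8): p unchanged
  event 4 (t=18: SET p = -8): p (absent) -> -8
  event 5 (t=20: INC q by 14): p unchanged
  event 6 (t=30: SET r = -15): p unchanged
  event 7 (t=34: DEC q by 8): p unchanged
Final: p = -8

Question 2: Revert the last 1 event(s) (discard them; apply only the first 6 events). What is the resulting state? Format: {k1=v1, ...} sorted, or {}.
Answer: {p=-8, q=14, r=-15}

Derivation:
Keep first 6 events (discard last 1):
  after event 1 (t=6: SET r = 45): {r=45}
  after event 2 (t=9: INC r by 13): {r=58}
  after event 3 (t=13: INC r by 8): {r=66}
  after event 4 (t=18: SET p = -8): {p=-8, r=66}
  after event 5 (t=20: INC q by 14): {p=-8, q=14, r=66}
  after event 6 (t=30: SET r = -15): {p=-8, q=14, r=-15}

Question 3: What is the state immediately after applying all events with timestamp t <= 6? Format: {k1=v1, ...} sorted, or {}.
Apply events with t <= 6 (1 events):
  after event 1 (t=6: SET r = 45): {r=45}

Answer: {r=45}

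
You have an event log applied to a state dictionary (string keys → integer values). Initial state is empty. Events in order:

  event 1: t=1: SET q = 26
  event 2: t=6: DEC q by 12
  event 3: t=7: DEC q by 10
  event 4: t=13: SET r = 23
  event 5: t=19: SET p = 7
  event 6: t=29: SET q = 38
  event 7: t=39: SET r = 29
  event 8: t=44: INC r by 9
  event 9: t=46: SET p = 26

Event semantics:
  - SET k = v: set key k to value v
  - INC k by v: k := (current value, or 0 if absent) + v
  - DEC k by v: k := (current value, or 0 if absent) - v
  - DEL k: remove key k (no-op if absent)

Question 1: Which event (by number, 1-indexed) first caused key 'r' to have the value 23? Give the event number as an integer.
Answer: 4

Derivation:
Looking for first event where r becomes 23:
  event 4: r (absent) -> 23  <-- first match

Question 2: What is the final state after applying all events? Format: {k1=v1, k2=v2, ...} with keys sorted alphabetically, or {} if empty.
Answer: {p=26, q=38, r=38}

Derivation:
  after event 1 (t=1: SET q = 26): {q=26}
  after event 2 (t=6: DEC q by 12): {q=14}
  after event 3 (t=7: DEC q by 10): {q=4}
  after event 4 (t=13: SET r = 23): {q=4, r=23}
  after event 5 (t=19: SET p = 7): {p=7, q=4, r=23}
  after event 6 (t=29: SET q = 38): {p=7, q=38, r=23}
  after event 7 (t=39: SET r = 29): {p=7, q=38, r=29}
  after event 8 (t=44: INC r by 9): {p=7, q=38, r=38}
  after event 9 (t=46: SET p = 26): {p=26, q=38, r=38}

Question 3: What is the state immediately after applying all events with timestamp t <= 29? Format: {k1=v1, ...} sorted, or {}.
Answer: {p=7, q=38, r=23}

Derivation:
Apply events with t <= 29 (6 events):
  after event 1 (t=1: SET q = 26): {q=26}
  after event 2 (t=6: DEC q by 12): {q=14}
  after event 3 (t=7: DEC q by 10): {q=4}
  after event 4 (t=13: SET r = 23): {q=4, r=23}
  after event 5 (t=19: SET p = 7): {p=7, q=4, r=23}
  after event 6 (t=29: SET q = 38): {p=7, q=38, r=23}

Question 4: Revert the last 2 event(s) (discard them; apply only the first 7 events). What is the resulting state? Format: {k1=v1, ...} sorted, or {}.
Answer: {p=7, q=38, r=29}

Derivation:
Keep first 7 events (discard last 2):
  after event 1 (t=1: SET q = 26): {q=26}
  after event 2 (t=6: DEC q by 12): {q=14}
  after event 3 (t=7: DEC q by 10): {q=4}
  after event 4 (t=13: SET r = 23): {q=4, r=23}
  after event 5 (t=19: SET p = 7): {p=7, q=4, r=23}
  after event 6 (t=29: SET q = 38): {p=7, q=38, r=23}
  after event 7 (t=39: SET r = 29): {p=7, q=38, r=29}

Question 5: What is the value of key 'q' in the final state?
Answer: 38

Derivation:
Track key 'q' through all 9 events:
  event 1 (t=1: SET q = 26): q (absent) -> 26
  event 2 (t=6: DEC q by 12): q 26 -> 14
  event 3 (t=7: DEC q by 10): q 14 -> 4
  event 4 (t=13: SET r = 23): q unchanged
  event 5 (t=19: SET p = 7): q unchanged
  event 6 (t=29: SET q = 38): q 4 -> 38
  event 7 (t=39: SET r = 29): q unchanged
  event 8 (t=44: INC r by 9): q unchanged
  event 9 (t=46: SET p = 26): q unchanged
Final: q = 38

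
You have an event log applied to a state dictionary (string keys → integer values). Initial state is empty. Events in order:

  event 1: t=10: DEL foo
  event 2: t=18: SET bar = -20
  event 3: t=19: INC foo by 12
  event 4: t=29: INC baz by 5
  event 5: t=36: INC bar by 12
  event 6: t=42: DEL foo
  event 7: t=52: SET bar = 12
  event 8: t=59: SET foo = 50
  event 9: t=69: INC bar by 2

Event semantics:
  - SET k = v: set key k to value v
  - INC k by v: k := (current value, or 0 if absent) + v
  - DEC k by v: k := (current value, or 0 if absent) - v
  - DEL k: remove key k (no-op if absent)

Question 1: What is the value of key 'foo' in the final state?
Track key 'foo' through all 9 events:
  event 1 (t=10: DEL foo): foo (absent) -> (absent)
  event 2 (t=18: SET bar = -20): foo unchanged
  event 3 (t=19: INC foo by 12): foo (absent) -> 12
  event 4 (t=29: INC baz by 5): foo unchanged
  event 5 (t=36: INC bar by 12): foo unchanged
  event 6 (t=42: DEL foo): foo 12 -> (absent)
  event 7 (t=52: SET bar = 12): foo unchanged
  event 8 (t=59: SET foo = 50): foo (absent) -> 50
  event 9 (t=69: INC bar by 2): foo unchanged
Final: foo = 50

Answer: 50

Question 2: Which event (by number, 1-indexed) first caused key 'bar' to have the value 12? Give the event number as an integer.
Answer: 7

Derivation:
Looking for first event where bar becomes 12:
  event 2: bar = -20
  event 3: bar = -20
  event 4: bar = -20
  event 5: bar = -8
  event 6: bar = -8
  event 7: bar -8 -> 12  <-- first match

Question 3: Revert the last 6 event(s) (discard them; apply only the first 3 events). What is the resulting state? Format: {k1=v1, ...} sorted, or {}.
Keep first 3 events (discard last 6):
  after event 1 (t=10: DEL foo): {}
  after event 2 (t=18: SET bar = -20): {bar=-20}
  after event 3 (t=19: INC foo by 12): {bar=-20, foo=12}

Answer: {bar=-20, foo=12}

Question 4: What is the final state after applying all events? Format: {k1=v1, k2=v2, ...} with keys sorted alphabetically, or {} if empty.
  after event 1 (t=10: DEL foo): {}
  after event 2 (t=18: SET bar = -20): {bar=-20}
  after event 3 (t=19: INC foo by 12): {bar=-20, foo=12}
  after event 4 (t=29: INC baz by 5): {bar=-20, baz=5, foo=12}
  after event 5 (t=36: INC bar by 12): {bar=-8, baz=5, foo=12}
  after event 6 (t=42: DEL foo): {bar=-8, baz=5}
  after event 7 (t=52: SET bar = 12): {bar=12, baz=5}
  after event 8 (t=59: SET foo = 50): {bar=12, baz=5, foo=50}
  after event 9 (t=69: INC bar by 2): {bar=14, baz=5, foo=50}

Answer: {bar=14, baz=5, foo=50}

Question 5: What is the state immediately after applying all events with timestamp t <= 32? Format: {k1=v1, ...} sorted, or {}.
Apply events with t <= 32 (4 events):
  after event 1 (t=10: DEL foo): {}
  after event 2 (t=18: SET bar = -20): {bar=-20}
  after event 3 (t=19: INC foo by 12): {bar=-20, foo=12}
  after event 4 (t=29: INC baz by 5): {bar=-20, baz=5, foo=12}

Answer: {bar=-20, baz=5, foo=12}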